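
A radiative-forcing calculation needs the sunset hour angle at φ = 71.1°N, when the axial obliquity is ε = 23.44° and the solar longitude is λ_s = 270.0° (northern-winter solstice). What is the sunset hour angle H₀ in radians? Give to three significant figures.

Solar declination: sin δ = sin ε · sin λ_s = sin 23.44° × sin 270.0° = -0.39779, so δ = -23.440°.
cos H₀ = −tan φ · tan δ = 1.2663 ≥ 1, so the Sun never rises (polar night) and H₀ = 0.

H₀ = 0.00 rad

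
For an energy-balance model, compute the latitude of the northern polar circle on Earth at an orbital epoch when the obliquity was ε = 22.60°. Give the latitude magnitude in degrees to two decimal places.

67.40°

The polar circle is the lowest latitude that experiences at least one full rotation of continuous daylight at the northern-summer solstice; it lies at |ϕ| = 90° − ε = 90° − 22.60° = 67.40°.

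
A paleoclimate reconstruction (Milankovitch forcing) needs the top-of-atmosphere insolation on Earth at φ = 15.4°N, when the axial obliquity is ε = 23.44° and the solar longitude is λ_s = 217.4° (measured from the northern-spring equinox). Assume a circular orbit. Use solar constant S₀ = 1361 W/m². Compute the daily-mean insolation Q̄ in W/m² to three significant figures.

Q̄ ≈ 363 W/m²

Solar declination: sin δ = sin ε · sin λ_s = sin 23.44° × sin 217.4° = -0.24161, so δ = -13.981°.
cos H₀ = −tan(+15.4°) tan(-13.981°) = 0.0686, H₀ = 1.5022 rad.
Bracket: H₀ sin φ sin δ + cos φ cos δ sin H₀ = 1.5022×0.26556×-0.24161 + 0.96410×0.97037×0.99765 = -0.096384 + 0.933335 = 0.836951.
Q̄ = (S₀/π) × [bracket] = (1361/π) × 0.836951 = 362.6 W/m².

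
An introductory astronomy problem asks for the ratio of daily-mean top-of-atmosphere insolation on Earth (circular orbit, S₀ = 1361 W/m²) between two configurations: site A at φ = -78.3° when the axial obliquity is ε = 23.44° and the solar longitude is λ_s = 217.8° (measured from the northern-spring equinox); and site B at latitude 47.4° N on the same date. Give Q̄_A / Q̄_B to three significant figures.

— Configuration A (φ=-78.3°):
Solar declination: sin δ = sin ε · sin λ_s = sin 23.44° × sin 217.8° = -0.24381, so δ = -14.111°.
cos H₀ = −tan(-78.3°) tan(-14.111°) = -1.2139 ≤ −1 ⇒ polar day, H₀ = π.
Bracket: H₀ sin φ sin δ + cos φ cos δ sin H₀ = 3.1416×-0.97922×-0.24381 + 0.20279×0.96982×0.00000 = 0.750037 + 0.000000 = 0.750037.
Q̄ = (S₀/π) × [bracket] = (1361/π) × 0.750037 = 324.93 W/m².
— Configuration B (φ=+47.4°):
cos H₀ = −tan(+47.4°) tan(-14.111°) = 0.2734, H₀ = 1.2939 rad.
Bracket: H₀ sin φ sin δ + cos φ cos δ sin H₀ = 1.2939×0.73610×-0.24381 + 0.67688×0.96982×0.96190 = -0.232214 + 0.631441 = 0.399227.
Q̄ = (S₀/π) × [bracket] = (1361/π) × 0.399227 = 172.95 W/m².
Ratio Q̄_A / Q̄_B = 324.93 / 172.95 = 1.879.

Q̄_A / Q̄_B ≈ 1.88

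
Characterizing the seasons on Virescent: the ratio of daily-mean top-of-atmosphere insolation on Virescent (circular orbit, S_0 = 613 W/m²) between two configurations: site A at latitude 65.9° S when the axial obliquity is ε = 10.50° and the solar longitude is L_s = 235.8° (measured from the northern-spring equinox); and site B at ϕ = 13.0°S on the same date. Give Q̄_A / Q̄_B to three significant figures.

Q̄_A / Q̄_B ≈ 0.633

— Configuration A (ϕ=-65.9°):
Solar declination: sin δ = sin ε · sin L_s = sin 10.50° × sin 235.8° = -0.15072, so δ = -8.669°.
cos h₀ = −tan(-65.9°) tan(-8.669°) = -0.3408, h₀ = 1.9186 rad.
Bracket: h₀ sin ϕ sin δ + cos ϕ cos δ sin h₀ = 1.9186×-0.91283×-0.15072 + 0.40833×0.98858×0.94012 = 0.263964 + 0.379495 = 0.643459.
Q̄ = (S_0/π) × [bracket] = (613/π) × 0.643459 = 125.55 W/m².
— Configuration B (ϕ=-13.0°):
cos h₀ = −tan(-13.0°) tan(-8.669°) = -0.0352, h₀ = 1.6060 rad.
Bracket: h₀ sin ϕ sin δ + cos ϕ cos δ sin h₀ = 1.6060×-0.22495×-0.15072 + 0.97437×0.98858×0.99938 = 0.054451 + 0.962645 = 1.017096.
Q̄ = (S_0/π) × [bracket] = (613/π) × 1.017096 = 198.46 W/m².
Ratio Q̄_A / Q̄_B = 125.55 / 198.46 = 0.6326.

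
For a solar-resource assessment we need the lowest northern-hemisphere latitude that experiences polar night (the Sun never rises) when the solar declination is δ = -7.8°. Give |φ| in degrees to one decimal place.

|φ| = 82.2°

Polar night requires cos H₀ = −tan φ tan δ ≥ 1, i.e. tan φ tan δ ≤ −1.
The boundary is |tan φ| · |tan δ| = 1, so |φ| = 90° − |δ| = 90° − 7.8° = 82.2° in the northern hemisphere.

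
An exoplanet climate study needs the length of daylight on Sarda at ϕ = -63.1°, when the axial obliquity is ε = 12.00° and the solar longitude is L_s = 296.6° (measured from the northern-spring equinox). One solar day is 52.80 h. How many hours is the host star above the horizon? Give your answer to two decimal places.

Solar declination: sin δ = sin ε · sin L_s = sin 12.00° × sin 296.6° = -0.18591, so δ = -10.714°.
cos h₀ = −tan ϕ · tan δ = −tan(-63.1°) × tan(-10.714°) = -0.3729, so h₀ = 1.9530 rad = 111.90°.
Daylight = 2h₀/(2π) × 52.80 h = (1.9530/π) × 52.80 = 32.82 h.

32.82 h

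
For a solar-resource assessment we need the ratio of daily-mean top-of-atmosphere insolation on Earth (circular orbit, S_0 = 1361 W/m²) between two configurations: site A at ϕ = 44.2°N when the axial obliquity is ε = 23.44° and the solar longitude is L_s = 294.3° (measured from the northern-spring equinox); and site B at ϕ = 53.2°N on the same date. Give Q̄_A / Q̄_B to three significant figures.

Q̄_A / Q̄_B ≈ 1.78

— Configuration A (ϕ=+44.2°):
Solar declination: sin δ = sin ε · sin L_s = sin 23.44° × sin 294.3° = -0.36255, so δ = -21.257°.
cos h₀ = −tan(+44.2°) tan(-21.257°) = 0.3783, h₀ = 1.1828 rad.
Bracket: h₀ sin ϕ sin δ + cos ϕ cos δ sin h₀ = 1.1828×0.69717×-0.36255 + 0.71691×0.93197×0.92568 = -0.298963 + 0.618483 = 0.319520.
Q̄ = (S_0/π) × [bracket] = (1361/π) × 0.319520 = 138.42 W/m².
— Configuration B (ϕ=+53.2°):
cos h₀ = −tan(+53.2°) tan(-21.257°) = 0.5200, h₀ = 1.0239 rad.
Bracket: h₀ sin ϕ sin δ + cos ϕ cos δ sin h₀ = 1.0239×0.80073×-0.36255 + 0.59902×0.93197×0.85416 = -0.297243 + 0.476851 = 0.179608.
Q̄ = (S_0/π) × [bracket] = (1361/π) × 0.179608 = 77.810 W/m².
Ratio Q̄_A / Q̄_B = 138.42 / 77.810 = 1.779.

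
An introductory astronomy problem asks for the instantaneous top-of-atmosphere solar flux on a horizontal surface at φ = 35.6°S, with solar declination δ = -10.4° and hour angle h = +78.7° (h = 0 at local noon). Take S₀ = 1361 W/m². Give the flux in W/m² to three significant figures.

cos θ_z = sin φ sin δ + cos φ cos δ cos h = 0.105084 + 0.156707 = 0.261791.
Flux = S₀ · cos θ_z = 1361 × 0.261791 = 356.3 W/m².

356 W/m²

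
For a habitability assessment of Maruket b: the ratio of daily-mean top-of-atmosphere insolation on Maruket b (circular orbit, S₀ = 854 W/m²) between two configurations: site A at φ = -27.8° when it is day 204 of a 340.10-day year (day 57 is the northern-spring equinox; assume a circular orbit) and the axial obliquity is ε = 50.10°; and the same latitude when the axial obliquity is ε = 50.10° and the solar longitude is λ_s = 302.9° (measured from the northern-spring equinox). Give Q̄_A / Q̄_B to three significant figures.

Q̄_A / Q̄_B ≈ 0.510

— Configuration A (φ=-27.8°):
Solar longitude: λ_s = 360° × (204 − 57)/340.10 = 155.601°.
sin δ = sin 50.10° × sin 155.601° = 0.31690, so δ = +18.476°.
cos H₀ = −tan(-27.8°) tan(+18.476°) = 0.1762, H₀ = 1.3937 rad.
Bracket: H₀ sin φ sin δ + cos φ cos δ sin H₀ = 1.3937×-0.46639×0.31690 + 0.88458×0.94846×0.98436 = -0.205987 + 0.825867 = 0.619880.
Q̄ = (S₀/π) × [bracket] = (854/π) × 0.619880 = 168.51 W/m².
— Configuration B (φ=-27.8°):
Solar declination: sin δ = sin ε · sin λ_s = sin 50.10° × sin 302.9° = -0.64413, so δ = -40.100°.
cos H₀ = −tan(-27.8°) tan(-40.100°) = -0.4440, H₀ = 2.0308 rad.
Bracket: H₀ sin φ sin δ + cos φ cos δ sin H₀ = 2.0308×-0.46639×-0.64413 + 0.88458×0.76492×0.89604 = 0.610084 + 0.606290 = 1.216374.
Q̄ = (S₀/π) × [bracket] = (854/π) × 1.216374 = 330.66 W/m².
Ratio Q̄_A / Q̄_B = 168.51 / 330.66 = 0.5096.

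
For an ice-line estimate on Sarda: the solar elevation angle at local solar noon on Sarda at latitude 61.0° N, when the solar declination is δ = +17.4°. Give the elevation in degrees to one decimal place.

At local noon the hour angle is zero, so the zenith angle equals |ϕ − δ| = |+61.0° − (+17.400°)| = 43.600°.
Elevation = 90° − 43.600° = 46.4°.

46.4°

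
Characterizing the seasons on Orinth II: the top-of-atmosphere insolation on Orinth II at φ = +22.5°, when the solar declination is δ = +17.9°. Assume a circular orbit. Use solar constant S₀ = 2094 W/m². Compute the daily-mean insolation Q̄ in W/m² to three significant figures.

cos H₀ = −tan(+22.5°) tan(+17.900°) = -0.1338, H₀ = 1.7050 rad.
Bracket: H₀ sin φ sin δ + cos φ cos δ sin H₀ = 1.7050×0.38268×0.30736 + 0.92388×0.95159×0.99101 = 0.200543 + 0.871251 = 1.071794.
Q̄ = (S₀/π) × [bracket] = (2094/π) × 1.071794 = 714.4 W/m².

Q̄ ≈ 714 W/m²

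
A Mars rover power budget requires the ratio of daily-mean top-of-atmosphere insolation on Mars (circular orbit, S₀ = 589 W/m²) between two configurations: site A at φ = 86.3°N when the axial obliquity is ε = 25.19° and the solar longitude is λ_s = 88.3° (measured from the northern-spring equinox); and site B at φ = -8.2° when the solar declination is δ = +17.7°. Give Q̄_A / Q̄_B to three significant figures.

Q̄_A / Q̄_B ≈ 1.52

— Configuration A (φ=+86.3°):
Solar declination: sin δ = sin ε · sin λ_s = sin 25.19° × sin 88.3° = 0.42543, so δ = +25.178°.
cos H₀ = −tan(+86.3°) tan(+25.178°) = -7.2695 ≤ −1 ⇒ polar day, H₀ = π.
Bracket: H₀ sin φ sin δ + cos φ cos δ sin H₀ = 3.1416×0.99792×0.42543 + 0.06453×0.90499×0.00000 = 1.333751 + 0.000000 = 1.333751.
Q̄ = (S₀/π) × [bracket] = (589/π) × 1.333751 = 250.06 W/m².
— Configuration B (φ=-8.2°):
cos H₀ = −tan(-8.2°) tan(+17.700°) = 0.0460, H₀ = 1.5248 rad.
Bracket: H₀ sin φ sin δ + cos φ cos δ sin H₀ = 1.5248×-0.14263×0.30403 + 0.98978×0.95266×0.99894 = -0.066121 + 0.941924 = 0.875803.
Q̄ = (S₀/π) × [bracket] = (589/π) × 0.875803 = 164.20 W/m².
Ratio Q̄_A / Q̄_B = 250.06 / 164.20 = 1.523.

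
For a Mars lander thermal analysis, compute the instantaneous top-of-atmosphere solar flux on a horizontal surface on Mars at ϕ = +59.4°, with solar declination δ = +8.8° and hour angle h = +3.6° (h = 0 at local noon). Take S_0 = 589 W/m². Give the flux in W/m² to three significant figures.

373 W/m²

cos θ_z = sin ϕ sin δ + cos ϕ cos δ cos h = 0.131681 + 0.502057 = 0.633738.
Flux = S_0 · cos θ_z = 589 × 0.633738 = 373.3 W/m².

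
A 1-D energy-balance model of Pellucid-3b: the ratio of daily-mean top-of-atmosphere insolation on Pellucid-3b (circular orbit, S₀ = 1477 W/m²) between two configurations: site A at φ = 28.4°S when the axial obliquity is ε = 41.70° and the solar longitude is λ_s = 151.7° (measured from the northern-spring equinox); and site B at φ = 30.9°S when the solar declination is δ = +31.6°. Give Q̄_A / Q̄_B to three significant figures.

Q̄_A / Q̄_B ≈ 1.71

— Configuration A (φ=-28.4°):
Solar declination: sin δ = sin ε · sin λ_s = sin 41.70° × sin 151.7° = 0.31538, so δ = +18.384°.
cos H₀ = −tan(-28.4°) tan(+18.384°) = 0.1797, H₀ = 1.3901 rad.
Bracket: H₀ sin φ sin δ + cos φ cos δ sin H₀ = 1.3901×-0.47562×0.31538 + 0.87965×0.94897×0.98372 = -0.208516 + 0.821172 = 0.612656.
Q̄ = (S₀/π) × [bracket] = (1477/π) × 0.612656 = 288.04 W/m².
— Configuration B (φ=-30.9°):
cos H₀ = −tan(-30.9°) tan(+31.600°) = 0.3682, H₀ = 1.1937 rad.
Bracket: H₀ sin φ sin δ + cos φ cos δ sin H₀ = 1.1937×-0.51354×0.52399 + 0.85806×0.85173×0.92975 = -0.321213 + 0.679494 = 0.358281.
Q̄ = (S₀/π) × [bracket] = (1477/π) × 0.358281 = 168.44 W/m².
Ratio Q̄_A / Q̄_B = 288.04 / 168.44 = 1.710.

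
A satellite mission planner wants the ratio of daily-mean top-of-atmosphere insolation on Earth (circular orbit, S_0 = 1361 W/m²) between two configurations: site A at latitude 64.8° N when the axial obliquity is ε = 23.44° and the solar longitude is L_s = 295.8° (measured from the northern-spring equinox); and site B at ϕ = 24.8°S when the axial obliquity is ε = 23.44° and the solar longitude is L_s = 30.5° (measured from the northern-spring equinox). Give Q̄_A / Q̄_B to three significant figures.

Q̄_A / Q̄_B ≈ 0.0396

— Configuration A (ϕ=+64.8°):
Solar declination: sin δ = sin ε · sin L_s = sin 23.44° × sin 295.8° = -0.35814, so δ = -20.986°.
cos h₀ = −tan(+64.8°) tan(-20.986°) = 0.8151, h₀ = 0.6178 rad.
Bracket: h₀ sin ϕ sin δ + cos ϕ cos δ sin h₀ = 0.6178×0.90483×-0.35814 + 0.42578×0.93367×0.57925 = -0.200202 + 0.230274 = 0.030072.
Q̄ = (S_0/π) × [bracket] = (1361/π) × 0.030072 = 13.028 W/m².
— Configuration B (ϕ=-24.8°):
Solar declination: sin δ = sin ε · sin L_s = sin 23.44° × sin 30.5° = 0.20189, so δ = +11.648°.
cos h₀ = −tan(-24.8°) tan(+11.648°) = 0.0952, h₀ = 1.4754 rad.
Bracket: h₀ sin ϕ sin δ + cos ϕ cos δ sin h₀ = 1.4754×-0.41945×0.20189 + 0.90778×0.97941×0.99545 = -0.124941 + 0.885043 = 0.760102.
Q̄ = (S_0/π) × [bracket] = (1361/π) × 0.760102 = 329.29 W/m².
Ratio Q̄_A / Q̄_B = 13.028 / 329.29 = 0.03956.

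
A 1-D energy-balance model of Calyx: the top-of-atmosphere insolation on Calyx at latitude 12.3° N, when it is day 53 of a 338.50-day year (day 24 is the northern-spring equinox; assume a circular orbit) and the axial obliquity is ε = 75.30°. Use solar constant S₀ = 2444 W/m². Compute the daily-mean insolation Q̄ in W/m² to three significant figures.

Solar longitude: λ_s = 360° × (53 − 24)/338.50 = 30.842°.
sin δ = sin 75.30° × sin 30.842° = 0.49589, so δ = +29.729°.
cos H₀ = −tan(+12.3°) tan(+29.729°) = -0.1245, H₀ = 1.6956 rad.
Bracket: H₀ sin φ sin δ + cos φ cos δ sin H₀ = 1.6956×0.21303×0.49589 + 0.97705×0.86838×0.99222 = 0.179122 + 0.841850 = 1.020972.
Q̄ = (S₀/π) × [bracket] = (2444/π) × 1.020972 = 794.3 W/m².

Q̄ ≈ 794 W/m²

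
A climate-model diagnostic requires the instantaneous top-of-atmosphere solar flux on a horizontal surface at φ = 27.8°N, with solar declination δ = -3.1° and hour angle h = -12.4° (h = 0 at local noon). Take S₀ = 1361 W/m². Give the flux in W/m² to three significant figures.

cos θ_z = sin φ sin δ + cos φ cos δ cos h = -0.025222 + 0.862681 = 0.837459.
Flux = S₀ · cos θ_z = 1361 × 0.837459 = 1140 W/m².

1.14e+03 W/m²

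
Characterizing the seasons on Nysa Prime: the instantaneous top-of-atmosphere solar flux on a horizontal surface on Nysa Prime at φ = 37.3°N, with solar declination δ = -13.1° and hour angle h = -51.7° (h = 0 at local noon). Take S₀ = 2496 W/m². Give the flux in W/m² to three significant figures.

cos θ_z = sin φ sin δ + cos φ cos δ cos h = -0.137348 + 0.480187 = 0.342839.
Flux = S₀ · cos θ_z = 2496 × 0.342839 = 855.7 W/m².

856 W/m²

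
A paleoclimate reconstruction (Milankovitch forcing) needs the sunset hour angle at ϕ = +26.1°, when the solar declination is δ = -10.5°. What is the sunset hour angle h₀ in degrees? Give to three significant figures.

cos h₀ = −tan ϕ · tan δ = −tan(+26.1°) × tan(-10.500°) = 0.0908, so h₀ = 1.4799 rad = 84.79°.

h₀ = 84.8°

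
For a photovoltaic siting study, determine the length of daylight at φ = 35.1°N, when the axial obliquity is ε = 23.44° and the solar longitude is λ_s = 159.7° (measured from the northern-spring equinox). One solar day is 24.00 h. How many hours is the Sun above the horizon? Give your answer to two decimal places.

Solar declination: sin δ = sin ε · sin λ_s = sin 23.44° × sin 159.7° = 0.13801, so δ = +7.933°.
cos H₀ = −tan φ · tan δ = −tan(+35.1°) × tan(+7.933°) = -0.0979, so H₀ = 1.6689 rad = 95.62°.
Daylight = 2H₀/(2π) × 24.00 h = (1.6689/π) × 24.00 = 12.75 h.

12.75 h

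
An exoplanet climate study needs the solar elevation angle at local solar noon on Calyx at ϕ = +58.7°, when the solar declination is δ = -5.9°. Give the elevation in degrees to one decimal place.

25.4°

At local noon the hour angle is zero, so the zenith angle equals |ϕ − δ| = |+58.7° − (-5.900°)| = 64.600°.
Elevation = 90° − 64.600° = 25.4°.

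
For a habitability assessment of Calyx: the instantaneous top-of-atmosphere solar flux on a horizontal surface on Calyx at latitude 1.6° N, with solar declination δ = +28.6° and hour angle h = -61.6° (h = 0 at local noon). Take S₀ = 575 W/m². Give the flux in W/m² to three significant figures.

248 W/m²

cos θ_z = sin φ sin δ + cos φ cos δ cos h = 0.013366 + 0.417427 = 0.430793.
Flux = S₀ · cos θ_z = 575 × 0.430793 = 247.7 W/m².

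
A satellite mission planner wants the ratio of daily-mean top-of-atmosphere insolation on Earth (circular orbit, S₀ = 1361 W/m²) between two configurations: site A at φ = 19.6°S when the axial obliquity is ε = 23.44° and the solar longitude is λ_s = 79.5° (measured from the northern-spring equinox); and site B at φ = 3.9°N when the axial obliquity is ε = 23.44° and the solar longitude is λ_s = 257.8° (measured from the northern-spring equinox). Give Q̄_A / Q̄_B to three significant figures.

Q̄_A / Q̄_B ≈ 0.764

— Configuration A (φ=-19.6°):
Solar declination: sin δ = sin ε · sin λ_s = sin 23.44° × sin 79.5° = 0.39113, so δ = +23.025°.
cos H₀ = −tan(-19.6°) tan(+23.025°) = 0.1513, H₀ = 1.4189 rad.
Bracket: H₀ sin φ sin δ + cos φ cos δ sin H₀ = 1.4189×-0.33545×0.39113 + 0.94206×0.92034×0.98848 = -0.186166 + 0.857027 = 0.670861.
Q̄ = (S₀/π) × [bracket] = (1361/π) × 0.670861 = 290.63 W/m².
— Configuration B (φ=+3.9°):
Solar declination: sin δ = sin ε · sin λ_s = sin 23.44° × sin 257.8° = -0.38880, so δ = -22.880°.
cos H₀ = −tan(+3.9°) tan(-22.880°) = 0.0288, H₀ = 1.5420 rad.
Bracket: H₀ sin φ sin δ + cos φ cos δ sin H₀ = 1.5420×0.06802×-0.38880 + 0.99768×0.92132×0.99959 = -0.040780 + 0.918806 = 0.878026.
Q̄ = (S₀/π) × [bracket] = (1361/π) × 0.878026 = 380.38 W/m².
Ratio Q̄_A / Q̄_B = 290.63 / 380.38 = 0.7641.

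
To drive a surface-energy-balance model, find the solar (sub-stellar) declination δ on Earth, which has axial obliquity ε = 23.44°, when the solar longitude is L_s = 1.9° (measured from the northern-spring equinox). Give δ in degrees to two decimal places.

δ = +0.76°

sin δ = sin ε · sin L_s = sin 23.44° × sin 1.9° = 0.013189.
δ = arcsin(0.013189) = +0.76°.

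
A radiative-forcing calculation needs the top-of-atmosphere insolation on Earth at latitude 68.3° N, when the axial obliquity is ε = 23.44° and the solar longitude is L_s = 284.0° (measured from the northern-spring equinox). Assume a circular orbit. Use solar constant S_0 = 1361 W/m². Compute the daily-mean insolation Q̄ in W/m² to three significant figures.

Solar declination: sin δ = sin ε · sin L_s = sin 23.44° × sin 284.0° = -0.38597, so δ = -22.704°.
cos h₀ = −tan(+68.3°) tan(-22.704°) = 1.0514 ≥ 1 ⇒ polar night, h₀ = 0 and Q̄ = 0.

Q̄ ≈ 0.00 W/m²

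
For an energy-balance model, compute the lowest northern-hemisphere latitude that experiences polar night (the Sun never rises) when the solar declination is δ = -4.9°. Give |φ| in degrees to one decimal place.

Polar night requires cos H₀ = −tan φ tan δ ≥ 1, i.e. tan φ tan δ ≤ −1.
The boundary is |tan φ| · |tan δ| = 1, so |φ| = 90° − |δ| = 90° − 4.9° = 85.1° in the northern hemisphere.

|φ| = 85.1°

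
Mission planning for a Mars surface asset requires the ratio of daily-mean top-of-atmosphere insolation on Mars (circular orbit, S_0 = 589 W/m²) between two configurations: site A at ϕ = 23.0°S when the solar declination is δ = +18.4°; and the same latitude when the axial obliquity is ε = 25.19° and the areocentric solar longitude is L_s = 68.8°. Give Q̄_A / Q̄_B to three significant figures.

Q̄_A / Q̄_B ≈ 1.12

— Configuration A (ϕ=-23.0°):
cos h₀ = −tan(-23.0°) tan(+18.400°) = 0.1412, h₀ = 1.4291 rad.
Bracket: h₀ sin ϕ sin δ + cos ϕ cos δ sin h₀ = 1.4291×-0.39073×0.31565 + 0.92050×0.94888×0.98998 = -0.176257 + 0.864692 = 0.688435.
Q̄ = (S_0/π) × [bracket] = (589/π) × 0.688435 = 129.07 W/m².
— Configuration B (ϕ=-23.0°):
sin δ = sin 25.19° × sin 68.8° = 0.39682, so δ = +23.379°.
cos h₀ = −tan(-23.0°) tan(+23.379°) = 0.1835, h₀ = 1.3862 rad.
Bracket: h₀ sin ϕ sin δ + cos ϕ cos δ sin h₀ = 1.3862×-0.39073×0.39682 + 0.92050×0.91790×0.98302 = -0.214930 + 0.830580 = 0.615650.
Q̄ = (S_0/π) × [bracket] = (589/π) × 0.615650 = 115.42 W/m².
Ratio Q̄_A / Q̄_B = 129.07 / 115.42 = 1.118.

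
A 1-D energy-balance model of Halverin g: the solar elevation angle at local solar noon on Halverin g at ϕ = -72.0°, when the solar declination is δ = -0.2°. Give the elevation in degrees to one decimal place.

At local noon the hour angle is zero, so the zenith angle equals |ϕ − δ| = |-72.0° − (-0.200°)| = 71.800°.
Elevation = 90° − 71.800° = 18.2°.

18.2°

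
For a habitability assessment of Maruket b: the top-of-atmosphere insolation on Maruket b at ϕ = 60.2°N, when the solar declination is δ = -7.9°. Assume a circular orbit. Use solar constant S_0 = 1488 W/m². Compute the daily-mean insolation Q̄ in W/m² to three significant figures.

cos h₀ = −tan(+60.2°) tan(-7.900°) = 0.2423, h₀ = 1.3261 rad.
Bracket: h₀ sin ϕ sin δ + cos ϕ cos δ sin h₀ = 1.3261×0.86777×-0.13744 + 0.49697×0.99051×0.97020 = -0.158159 + 0.477585 = 0.319426.
Q̄ = (S_0/π) × [bracket] = (1488/π) × 0.319426 = 151.3 W/m².

Q̄ ≈ 151 W/m²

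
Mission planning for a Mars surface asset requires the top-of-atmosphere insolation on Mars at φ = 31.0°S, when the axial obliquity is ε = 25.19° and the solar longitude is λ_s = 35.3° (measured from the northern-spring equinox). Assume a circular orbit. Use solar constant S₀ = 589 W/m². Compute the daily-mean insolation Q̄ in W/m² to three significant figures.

Q̄ ≈ 120 W/m²

Solar declination: sin δ = sin ε · sin λ_s = sin 25.19° × sin 35.3° = 0.24595, so δ = +14.238°.
cos H₀ = −tan(-31.0°) tan(+14.238°) = 0.1525, H₀ = 1.4177 rad.
Bracket: H₀ sin φ sin δ + cos φ cos δ sin H₀ = 1.4177×-0.51504×0.24595 + 0.85717×0.96928×0.98831 = -0.179586 + 0.821125 = 0.641539.
Q̄ = (S₀/π) × [bracket] = (589/π) × 0.641539 = 120.3 W/m².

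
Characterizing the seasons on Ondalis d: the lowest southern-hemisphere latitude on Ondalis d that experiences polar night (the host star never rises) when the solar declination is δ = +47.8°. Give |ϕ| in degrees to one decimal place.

Polar night requires cos h₀ = −tan ϕ tan δ ≥ 1, i.e. tan ϕ tan δ ≤ −1.
The boundary is |tan ϕ| · |tan δ| = 1, so |ϕ| = 90° − |δ| = 90° − 47.8° = 42.2° in the southern hemisphere.

|ϕ| = 42.2°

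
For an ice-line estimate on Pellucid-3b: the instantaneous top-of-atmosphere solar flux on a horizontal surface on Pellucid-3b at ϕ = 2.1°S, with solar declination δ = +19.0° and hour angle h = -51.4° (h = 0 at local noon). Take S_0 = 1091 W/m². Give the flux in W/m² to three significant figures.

630 W/m²

cos θ_z = sin ϕ sin δ + cos ϕ cos δ cos h = -0.011930 + 0.589494 = 0.577564.
Flux = S_0 · cos θ_z = 1091 × 0.577564 = 630.1 W/m².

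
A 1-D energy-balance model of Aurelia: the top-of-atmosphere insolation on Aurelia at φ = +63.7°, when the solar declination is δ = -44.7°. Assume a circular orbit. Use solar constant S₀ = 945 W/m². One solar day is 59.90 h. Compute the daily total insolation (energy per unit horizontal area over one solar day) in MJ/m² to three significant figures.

cos H₀ = −tan(+63.7°) tan(-44.700°) = 2.0023 ≥ 1 ⇒ polar night, H₀ = 0 and Q̄ = 0.
Daily total = Q̄ × 59.90 h × 3600 s/h = 0.00 MJ/m².

0.00 MJ/m²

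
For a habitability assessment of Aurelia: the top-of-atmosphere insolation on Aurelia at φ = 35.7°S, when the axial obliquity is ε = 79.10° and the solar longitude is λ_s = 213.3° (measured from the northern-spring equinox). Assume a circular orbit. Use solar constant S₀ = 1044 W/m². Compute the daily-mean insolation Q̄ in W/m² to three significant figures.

Q̄ ≈ 416 W/m²

Solar declination: sin δ = sin ε · sin λ_s = sin 79.10° × sin 213.3° = -0.53912, so δ = -32.624°.
cos H₀ = −tan(-35.7°) tan(-32.624°) = -0.4600, H₀ = 2.0488 rad.
Bracket: H₀ sin φ sin δ + cos φ cos δ sin H₀ = 2.0488×-0.58354×-0.53912 + 0.81208×0.84223×0.88794 = 0.644549 + 0.607314 = 1.251863.
Q̄ = (S₀/π) × [bracket] = (1044/π) × 1.251863 = 416.0 W/m².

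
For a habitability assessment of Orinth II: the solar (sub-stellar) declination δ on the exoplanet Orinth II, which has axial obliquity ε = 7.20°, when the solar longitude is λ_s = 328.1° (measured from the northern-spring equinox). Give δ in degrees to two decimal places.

sin δ = sin ε · sin λ_s = sin 7.20° × sin 328.1° = -0.066231.
δ = arcsin(-0.066231) = -3.80°.

δ = -3.80°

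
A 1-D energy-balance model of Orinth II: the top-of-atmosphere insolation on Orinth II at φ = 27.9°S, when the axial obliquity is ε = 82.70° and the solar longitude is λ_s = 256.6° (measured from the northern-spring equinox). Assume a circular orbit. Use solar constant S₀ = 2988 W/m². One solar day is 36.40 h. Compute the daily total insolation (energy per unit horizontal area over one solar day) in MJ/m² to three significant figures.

Solar declination: sin δ = sin ε · sin λ_s = sin 82.70° × sin 256.6° = -0.96489, so δ = -74.773°.
cos H₀ = −tan(-27.9°) tan(-74.773°) = -1.9451 ≤ −1 ⇒ polar day, H₀ = π.
Bracket: H₀ sin φ sin δ + cos φ cos δ sin H₀ = 3.1416×-0.46793×-0.96489 + 0.88377×0.26265×0.00000 = 1.418435 + 0.000000 = 1.418435.
Q̄ = (S₀/π) × [bracket] = (2988/π) × 1.418435 = 1349.1 W/m².
Daily total = Q̄ × 36.40 h × 3600 s/h = 1349.1 × 36.40 × 3600 / 10⁶ = 176.8 MJ/m².

177 MJ/m²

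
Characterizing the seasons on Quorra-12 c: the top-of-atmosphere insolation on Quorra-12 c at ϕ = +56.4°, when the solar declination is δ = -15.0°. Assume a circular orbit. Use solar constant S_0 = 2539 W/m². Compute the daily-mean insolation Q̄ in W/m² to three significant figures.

cos h₀ = −tan(+56.4°) tan(-15.000°) = 0.4033, h₀ = 1.1557 rad.
Bracket: h₀ sin ϕ sin δ + cos ϕ cos δ sin h₀ = 1.1557×0.83292×-0.25882 + 0.55339×0.96593×0.91507 = -0.249142 + 0.489138 = 0.239996.
Q̄ = (S_0/π) × [bracket] = (2539/π) × 0.239996 = 194.0 W/m².

Q̄ ≈ 194 W/m²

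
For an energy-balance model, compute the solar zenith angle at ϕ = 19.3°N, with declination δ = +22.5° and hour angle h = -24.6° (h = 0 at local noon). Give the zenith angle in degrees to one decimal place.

θ_z = 23.2°

cos θ_z = sin ϕ sin δ + cos ϕ cos δ cos h = 0.126482 + 0.792816 = 0.919298.
θ_z = arccos(0.919298) = 23.2°.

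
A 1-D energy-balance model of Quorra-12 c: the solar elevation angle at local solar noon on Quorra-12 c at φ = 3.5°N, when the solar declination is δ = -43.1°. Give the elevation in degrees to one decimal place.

At local noon the hour angle is zero, so the zenith angle equals |φ − δ| = |+3.5° − (-43.100°)| = 46.600°.
Elevation = 90° − 46.600° = 43.4°.

43.4°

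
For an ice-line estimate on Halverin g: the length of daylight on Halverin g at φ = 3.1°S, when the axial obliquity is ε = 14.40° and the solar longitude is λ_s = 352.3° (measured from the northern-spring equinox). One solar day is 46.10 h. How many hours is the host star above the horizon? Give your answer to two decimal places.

23.08 h

Solar declination: sin δ = sin ε · sin λ_s = sin 14.40° × sin 352.3° = -0.03332, so δ = -1.910°.
cos H₀ = −tan φ · tan δ = −tan(-3.1°) × tan(-1.910°) = -0.0018, so H₀ = 1.5726 rad = 90.10°.
Daylight = 2H₀/(2π) × 46.10 h = (1.5726/π) × 46.10 = 23.08 h.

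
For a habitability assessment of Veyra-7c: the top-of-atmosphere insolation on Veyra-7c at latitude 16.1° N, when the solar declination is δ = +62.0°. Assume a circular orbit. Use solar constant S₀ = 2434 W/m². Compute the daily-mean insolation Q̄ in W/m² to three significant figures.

cos H₀ = −tan(+16.1°) tan(+62.000°) = -0.5428, H₀ = 2.1446 rad.
Bracket: H₀ sin φ sin δ + cos φ cos δ sin H₀ = 2.1446×0.27731×0.88295 + 0.96078×0.46947×0.83983 = 0.525107 + 0.378812 = 0.903919.
Q̄ = (S₀/π) × [bracket] = (2434/π) × 0.903919 = 700.3 W/m².

Q̄ ≈ 700 W/m²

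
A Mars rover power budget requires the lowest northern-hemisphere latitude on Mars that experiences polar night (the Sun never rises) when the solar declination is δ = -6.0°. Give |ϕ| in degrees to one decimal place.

Polar night requires cos h₀ = −tan ϕ tan δ ≥ 1, i.e. tan ϕ tan δ ≤ −1.
The boundary is |tan ϕ| · |tan δ| = 1, so |ϕ| = 90° − |δ| = 90° − 6.0° = 84.0° in the northern hemisphere.

|ϕ| = 84.0°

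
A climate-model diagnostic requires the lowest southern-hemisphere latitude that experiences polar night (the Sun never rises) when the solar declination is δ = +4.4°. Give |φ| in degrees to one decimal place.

Polar night requires cos H₀ = −tan φ tan δ ≥ 1, i.e. tan φ tan δ ≤ −1.
The boundary is |tan φ| · |tan δ| = 1, so |φ| = 90° − |δ| = 90° − 4.4° = 85.6° in the southern hemisphere.

|φ| = 85.6°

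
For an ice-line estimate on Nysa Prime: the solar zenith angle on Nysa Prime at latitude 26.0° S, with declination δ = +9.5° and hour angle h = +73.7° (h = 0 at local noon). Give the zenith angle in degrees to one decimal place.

θ_z = 79.8°

cos θ_z = sin φ sin δ + cos φ cos δ cos h = -0.072352 + 0.248802 = 0.176450.
θ_z = arccos(0.176450) = 79.8°.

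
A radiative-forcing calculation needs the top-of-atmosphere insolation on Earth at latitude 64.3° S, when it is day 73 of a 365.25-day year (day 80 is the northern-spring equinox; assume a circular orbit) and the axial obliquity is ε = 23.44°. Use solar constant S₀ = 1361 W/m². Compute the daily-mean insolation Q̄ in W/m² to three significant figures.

Q̄ ≈ 218 W/m²

Solar longitude: λ_s = 360° × (73 − 80)/365.25 = -6.899°, i.e. -6.899° + 360° = 353.101°.
sin δ = sin 23.44° × sin 353.101° = -0.04778, so δ = -2.739°.
cos H₀ = −tan(-64.3°) tan(-2.739°) = -0.0994, H₀ = 1.6704 rad.
Bracket: H₀ sin φ sin δ + cos φ cos δ sin H₀ = 1.6704×-0.90108×-0.04778 + 0.43366×0.99886×0.99505 = 0.071917 + 0.431021 = 0.502938.
Q̄ = (S₀/π) × [bracket] = (1361/π) × 0.502938 = 217.9 W/m².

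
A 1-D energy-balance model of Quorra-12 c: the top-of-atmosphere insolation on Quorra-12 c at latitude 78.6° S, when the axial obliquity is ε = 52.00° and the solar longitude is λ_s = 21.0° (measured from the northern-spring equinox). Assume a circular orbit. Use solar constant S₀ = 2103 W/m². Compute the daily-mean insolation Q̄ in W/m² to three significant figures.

Q̄ ≈ 0.00 W/m²

Solar declination: sin δ = sin ε · sin λ_s = sin 52.00° × sin 21.0° = 0.28240, so δ = +16.403°.
cos H₀ = −tan(-78.6°) tan(+16.403°) = 1.4600 ≥ 1 ⇒ polar night, H₀ = 0 and Q̄ = 0.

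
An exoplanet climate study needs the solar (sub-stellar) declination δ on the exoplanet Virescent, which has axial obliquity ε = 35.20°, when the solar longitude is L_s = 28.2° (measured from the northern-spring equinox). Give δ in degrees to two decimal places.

sin δ = sin ε · sin L_s = sin 35.20° × sin 28.2° = 0.272394.
δ = arcsin(0.272394) = +15.81°.

δ = +15.81°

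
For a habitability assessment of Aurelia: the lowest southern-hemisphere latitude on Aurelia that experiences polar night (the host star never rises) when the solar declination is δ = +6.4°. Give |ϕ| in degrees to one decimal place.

|ϕ| = 83.6°

Polar night requires cos h₀ = −tan ϕ tan δ ≥ 1, i.e. tan ϕ tan δ ≤ −1.
The boundary is |tan ϕ| · |tan δ| = 1, so |ϕ| = 90° − |δ| = 90° − 6.4° = 83.6° in the southern hemisphere.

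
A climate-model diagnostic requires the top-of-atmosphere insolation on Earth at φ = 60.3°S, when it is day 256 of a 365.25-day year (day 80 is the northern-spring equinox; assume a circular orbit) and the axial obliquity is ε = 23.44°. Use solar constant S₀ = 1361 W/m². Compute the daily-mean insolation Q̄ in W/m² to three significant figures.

Solar longitude: λ_s = 360° × (256 − 80)/365.25 = 173.470°.
sin δ = sin 23.44° × sin 173.470° = 0.04524, so δ = +2.593°.
cos H₀ = −tan(-60.3°) tan(+2.593°) = 0.0794, H₀ = 1.4913 rad.
Bracket: H₀ sin φ sin δ + cos φ cos δ sin H₀ = 1.4913×-0.86863×0.04524 + 0.49546×0.99898×0.99684 = -0.058603 + 0.493391 = 0.434788.
Q̄ = (S₀/π) × [bracket] = (1361/π) × 0.434788 = 188.4 W/m².

Q̄ ≈ 188 W/m²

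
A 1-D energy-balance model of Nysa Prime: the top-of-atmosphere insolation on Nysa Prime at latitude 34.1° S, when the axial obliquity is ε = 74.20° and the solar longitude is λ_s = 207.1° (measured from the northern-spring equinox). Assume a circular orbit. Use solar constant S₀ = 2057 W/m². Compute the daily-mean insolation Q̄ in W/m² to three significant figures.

Q̄ ≈ 767 W/m²

Solar declination: sin δ = sin ε · sin λ_s = sin 74.20° × sin 207.1° = -0.43833, so δ = -25.998°.
cos H₀ = −tan(-34.1°) tan(-25.998°) = -0.3302, H₀ = 1.9073 rad.
Bracket: H₀ sin φ sin δ + cos φ cos δ sin H₀ = 1.9073×-0.56064×-0.43833 + 0.82806×0.89881×0.94392 = 0.468710 + 0.702530 = 1.171240.
Q̄ = (S₀/π) × [bracket] = (2057/π) × 1.171240 = 766.9 W/m².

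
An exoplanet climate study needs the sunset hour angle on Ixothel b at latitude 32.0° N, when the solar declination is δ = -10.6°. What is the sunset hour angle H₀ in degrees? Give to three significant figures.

H₀ = 83.3°

cos H₀ = −tan φ · tan δ = −tan(+32.0°) × tan(-10.600°) = 0.1169, so H₀ = 1.4536 rad = 83.28°.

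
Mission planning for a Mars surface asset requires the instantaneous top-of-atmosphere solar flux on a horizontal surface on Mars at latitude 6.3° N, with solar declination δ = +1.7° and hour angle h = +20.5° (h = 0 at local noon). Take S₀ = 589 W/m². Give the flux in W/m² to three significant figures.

550 W/m²

cos θ_z = sin φ sin δ + cos φ cos δ cos h = 0.003255 + 0.930606 = 0.933861.
Flux = S₀ · cos θ_z = 589 × 0.933861 = 550.0 W/m².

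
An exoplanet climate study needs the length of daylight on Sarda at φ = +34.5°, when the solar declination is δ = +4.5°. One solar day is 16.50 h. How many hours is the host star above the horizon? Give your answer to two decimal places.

cos H₀ = −tan φ · tan δ = −tan(+34.5°) × tan(+4.500°) = -0.0541, so H₀ = 1.6249 rad = 93.10°.
Daylight = 2H₀/(2π) × 16.50 h = (1.6249/π) × 16.50 = 8.53 h.

8.53 h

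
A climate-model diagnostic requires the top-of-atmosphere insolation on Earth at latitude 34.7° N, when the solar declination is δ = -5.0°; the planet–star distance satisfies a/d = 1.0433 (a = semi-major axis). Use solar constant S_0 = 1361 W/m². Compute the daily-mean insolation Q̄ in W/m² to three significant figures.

Q̄ ≈ 350 W/m²

cos h₀ = −tan(+34.7°) tan(-5.000°) = 0.0606, h₀ = 1.5102 rad.
Bracket: h₀ sin ϕ sin δ + cos ϕ cos δ sin h₀ = 1.5102×0.56928×-0.08716 + 0.82214×0.99619×0.99816 = -0.074934 + 0.817501 = 0.742567.
Inverse-square distance factor (a/d)² = 1.0433² = 1.088475.
Q̄ = (S_0/π) × 1.088475 × [bracket] = (1361/π) × 1.088475 × 0.742567 = 350.2 W/m².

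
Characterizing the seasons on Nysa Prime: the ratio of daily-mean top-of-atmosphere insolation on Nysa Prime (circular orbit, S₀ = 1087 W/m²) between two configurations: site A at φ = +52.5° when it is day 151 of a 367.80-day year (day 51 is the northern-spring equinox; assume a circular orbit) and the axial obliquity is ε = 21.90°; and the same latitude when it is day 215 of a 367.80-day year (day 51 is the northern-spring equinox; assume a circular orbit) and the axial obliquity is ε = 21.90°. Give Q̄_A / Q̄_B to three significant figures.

Q̄_A / Q̄_B ≈ 1.44

— Configuration A (φ=+52.5°):
Solar longitude: λ_s = 360° × (151 − 51)/367.80 = 97.879°.
sin δ = sin 21.90° × sin 97.879° = 0.36947, so δ = +21.683°.
cos H₀ = −tan(+52.5°) tan(+21.683°) = -0.5182, H₀ = 2.1155 rad.
Bracket: H₀ sin φ sin δ + cos φ cos δ sin H₀ = 2.1155×0.79335×0.36947 + 0.60876×0.92924×0.85528 = 0.620093 + 0.483818 = 1.103911.
Q̄ = (S₀/π) × [bracket] = (1087/π) × 1.103911 = 381.96 W/m².
— Configuration B (φ=+52.5°):
Solar longitude: λ_s = 360° × (215 − 51)/367.80 = 160.522°.
sin δ = sin 21.90° × sin 160.522° = 0.12437, so δ = +7.144°.
cos H₀ = −tan(+52.5°) tan(+7.144°) = -0.1634, H₀ = 1.7349 rad.
Bracket: H₀ sin φ sin δ + cos φ cos δ sin H₀ = 1.7349×0.79335×0.12437 + 0.60876×0.99224×0.98657 = 0.171181 + 0.595924 = 0.767105.
Q̄ = (S₀/π) × [bracket] = (1087/π) × 0.767105 = 265.42 W/m².
Ratio Q̄_A / Q̄_B = 381.96 / 265.42 = 1.439.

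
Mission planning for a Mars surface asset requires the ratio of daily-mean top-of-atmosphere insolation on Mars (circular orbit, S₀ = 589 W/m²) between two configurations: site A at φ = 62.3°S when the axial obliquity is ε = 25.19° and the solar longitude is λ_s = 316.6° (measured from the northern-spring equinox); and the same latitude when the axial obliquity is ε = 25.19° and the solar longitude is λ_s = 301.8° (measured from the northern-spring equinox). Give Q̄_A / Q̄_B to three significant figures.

Q̄_A / Q̄_B ≈ 0.875

— Configuration A (φ=-62.3°):
Solar declination: sin δ = sin ε · sin λ_s = sin 25.19° × sin 316.6° = -0.29244, so δ = -17.004°.
cos H₀ = −tan(-62.3°) tan(-17.004°) = -0.5825, H₀ = 2.1926 rad.
Bracket: H₀ sin φ sin δ + cos φ cos δ sin H₀ = 2.1926×-0.88539×-0.29244 + 0.46484×0.95628×0.81285 = 0.567716 + 0.361326 = 0.929042.
Q̄ = (S₀/π) × [bracket] = (589/π) × 0.929042 = 174.18 W/m².
— Configuration B (φ=-62.3°):
Solar declination: sin δ = sin ε · sin λ_s = sin 25.19° × sin 301.8° = -0.36173, so δ = -21.207°.
cos H₀ = −tan(-62.3°) tan(-21.207°) = -0.7390, H₀ = 2.4024 rad.
Bracket: H₀ sin φ sin δ + cos φ cos δ sin H₀ = 2.4024×-0.88539×-0.36173 + 0.46484×0.93228×0.67366 = 0.769422 + 0.291938 = 1.061360.
Q̄ = (S₀/π) × [bracket] = (589/π) × 1.061360 = 198.99 W/m².
Ratio Q̄_A / Q̄_B = 174.18 / 198.99 = 0.8753.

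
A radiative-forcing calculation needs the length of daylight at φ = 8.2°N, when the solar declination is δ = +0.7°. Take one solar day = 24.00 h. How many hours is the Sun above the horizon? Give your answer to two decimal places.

12.01 h

cos H₀ = −tan φ · tan δ = −tan(+8.2°) × tan(+0.700°) = -0.0018, so H₀ = 1.5726 rad = 90.10°.
Daylight = 2H₀/(2π) × 24.00 h = (1.5726/π) × 24.00 = 12.01 h.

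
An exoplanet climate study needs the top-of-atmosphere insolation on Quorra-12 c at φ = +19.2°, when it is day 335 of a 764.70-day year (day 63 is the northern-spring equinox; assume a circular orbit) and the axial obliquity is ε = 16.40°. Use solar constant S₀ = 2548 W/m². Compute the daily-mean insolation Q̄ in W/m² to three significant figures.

Solar longitude: λ_s = 360° × (335 − 63)/764.70 = 128.050°.
sin δ = sin 16.40° × sin 128.050° = 0.22234, so δ = +12.846°.
cos H₀ = −tan(+19.2°) tan(+12.846°) = -0.0794, H₀ = 1.6503 rad.
Bracket: H₀ sin φ sin δ + cos φ cos δ sin H₀ = 1.6503×0.32887×0.22234 + 0.94438×0.97497×0.99684 = 0.120672 + 0.917833 = 1.038505.
Q̄ = (S₀/π) × [bracket] = (2548/π) × 1.038505 = 842.3 W/m².

Q̄ ≈ 842 W/m²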